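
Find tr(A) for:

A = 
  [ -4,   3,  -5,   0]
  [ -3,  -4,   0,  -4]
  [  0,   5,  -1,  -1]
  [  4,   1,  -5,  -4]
-13

tr(A) = -4 + -4 + -1 + -4 = -13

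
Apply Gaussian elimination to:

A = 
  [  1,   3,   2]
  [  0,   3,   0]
Row operations:
No row operations needed (already in echelon form).

Resulting echelon form:
REF = 
  [  1,   3,   2]
  [  0,   3,   0]

Rank = 2 (number of non-zero pivot rows).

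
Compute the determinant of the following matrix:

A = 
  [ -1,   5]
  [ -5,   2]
23

For a 2×2 matrix, det = ad - bc = (-1)(2) - (5)(-5) = 23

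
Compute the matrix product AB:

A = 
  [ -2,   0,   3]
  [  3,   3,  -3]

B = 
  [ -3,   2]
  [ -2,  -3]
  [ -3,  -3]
A is 2×3 and B is 3×2, so AB is 2×2. Each entry is (row of A)·(column of B):
AB[1,1] = (-2)(-3) + (0)(-2) + (3)(-3) = -3
AB[1,2] = (-2)(2) + (0)(-3) + (3)(-3) = -13
AB[2,1] = (3)(-3) + (3)(-2) + (-3)(-3) = -6
AB[2,2] = (3)(2) + (3)(-3) + (-3)(-3) = 6

AB = 
  [ -3, -13]
  [ -6,   6]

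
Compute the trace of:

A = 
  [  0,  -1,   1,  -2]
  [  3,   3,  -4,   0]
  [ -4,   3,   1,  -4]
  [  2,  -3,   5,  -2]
2

tr(A) = 0 + 3 + 1 + -2 = 2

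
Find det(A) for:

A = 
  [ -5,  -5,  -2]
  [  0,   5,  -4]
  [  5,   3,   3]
15

Cofactor expansion along row 1:
det(A) = (-5)·((5)(3) - (-4)(3)) - (-5)·((0)(3) - (-4)(5)) + (-2)·((0)(3) - (5)(5))
  = (-5)(27) - (-5)(20) + (-2)(-25)
  = 15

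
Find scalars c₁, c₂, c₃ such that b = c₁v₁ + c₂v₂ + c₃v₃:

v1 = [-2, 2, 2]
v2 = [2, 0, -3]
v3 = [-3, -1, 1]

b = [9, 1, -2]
c1 = -1, c2 = -1, c3 = -3

b = -1·v1 + -1·v2 + -3·v3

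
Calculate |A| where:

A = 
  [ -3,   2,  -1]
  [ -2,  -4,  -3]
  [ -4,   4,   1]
28

Cofactor expansion along row 1:
det(A) = (-3)·((-4)(1) - (-3)(4)) - (2)·((-2)(1) - (-3)(-4)) + (-1)·((-2)(4) - (-4)(-4))
  = (-3)(8) - (2)(-14) + (-1)(-24)
  = 28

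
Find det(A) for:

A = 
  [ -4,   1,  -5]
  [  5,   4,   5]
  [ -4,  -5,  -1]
-54

Cofactor expansion along row 1:
det(A) = (-4)·((4)(-1) - (5)(-5)) - (1)·((5)(-1) - (5)(-4)) + (-5)·((5)(-5) - (4)(-4))
  = (-4)(21) - (1)(15) + (-5)(-9)
  = -54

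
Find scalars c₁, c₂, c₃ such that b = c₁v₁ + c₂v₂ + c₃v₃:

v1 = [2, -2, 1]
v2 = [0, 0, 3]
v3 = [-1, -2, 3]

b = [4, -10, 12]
c1 = 3, c2 = 1, c3 = 2

b = 3·v1 + 1·v2 + 2·v3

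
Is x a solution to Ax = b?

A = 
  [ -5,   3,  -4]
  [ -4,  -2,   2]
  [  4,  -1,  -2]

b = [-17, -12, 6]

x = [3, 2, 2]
Yes

Ax = [-17, -12, 6] = b ✓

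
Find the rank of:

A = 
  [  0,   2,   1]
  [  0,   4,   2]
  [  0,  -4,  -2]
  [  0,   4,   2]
rank(A) = 1

Row reduce:
R2 → R2 - (2)·R1
R3 → R3 + (2)·R1
R4 → R4 - (2)·R1
REF = 
  [  0,   2,   1]
  [  0,   0,   0]
  [  0,   0,   0]
  [  0,   0,   0]
Pivot columns: 2 → 1 pivot.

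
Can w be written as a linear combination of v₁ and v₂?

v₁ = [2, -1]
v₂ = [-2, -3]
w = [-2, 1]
Yes

Form the augmented matrix and row-reduce:
[v₁|v₂|w] = 
  [  2,  -2,  -2]
  [ -1,  -3,   1]
R2 → R2 + (1/2)·R1
REF = 
  [  2,  -2,  -2]
  [  0,  -4,   0]

No row of the form [0 0 | nonzero], so the system is consistent. Back-substitution gives c₁ = -1, c₂ = 0: w = (-1)·v₁ + (0)·v₂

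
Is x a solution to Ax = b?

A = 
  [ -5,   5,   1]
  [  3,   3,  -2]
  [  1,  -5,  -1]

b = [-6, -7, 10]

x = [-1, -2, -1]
Yes

Ax = [-6, -7, 10] = b ✓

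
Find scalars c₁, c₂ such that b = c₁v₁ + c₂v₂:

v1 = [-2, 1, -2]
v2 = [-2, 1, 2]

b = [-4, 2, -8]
c1 = 3, c2 = -1

b = 3·v1 + -1·v2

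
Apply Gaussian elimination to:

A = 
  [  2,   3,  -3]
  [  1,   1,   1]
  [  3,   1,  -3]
Row operations:
R2 → R2 - (1/2)·R1
R3 → R3 - (3/2)·R1
R3 → R3 - (7)·R2

Resulting echelon form:
REF = 
  [   2,    3,   -3]
  [   0, -1/2,  5/2]
  [   0,    0,  -16]

Rank = 3 (number of non-zero pivot rows).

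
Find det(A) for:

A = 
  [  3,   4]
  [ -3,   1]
For a 2×2 matrix, det = ad - bc = (3)(1) - (4)(-3) = 15

det(A) = 15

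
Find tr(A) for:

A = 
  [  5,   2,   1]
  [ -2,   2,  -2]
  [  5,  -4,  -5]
2

tr(A) = 5 + 2 + -5 = 2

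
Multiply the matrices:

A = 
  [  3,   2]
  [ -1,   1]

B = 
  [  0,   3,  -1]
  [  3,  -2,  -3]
A is 2×2 and B is 2×3, so AB is 2×3. Each entry is (row of A)·(column of B):
AB[1,1] = (3)(0) + (2)(3) = 6
AB[1,2] = (3)(3) + (2)(-2) = 5
AB[1,3] = (3)(-1) + (2)(-3) = -9
AB[2,1] = (-1)(0) + (1)(3) = 3
AB[2,2] = (-1)(3) + (1)(-2) = -5
AB[2,3] = (-1)(-1) + (1)(-3) = -2

AB = 
  [  6,   5,  -9]
  [  3,  -5,  -2]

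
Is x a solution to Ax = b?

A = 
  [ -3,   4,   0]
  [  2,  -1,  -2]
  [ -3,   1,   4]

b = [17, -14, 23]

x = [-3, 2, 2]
No

Ax = [17, -12, 19] ≠ b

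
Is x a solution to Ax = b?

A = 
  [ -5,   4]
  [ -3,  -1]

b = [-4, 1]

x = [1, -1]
No

Ax = [-9, -2] ≠ b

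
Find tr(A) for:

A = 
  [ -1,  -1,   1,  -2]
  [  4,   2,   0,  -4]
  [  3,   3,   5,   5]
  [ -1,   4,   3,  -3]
3

tr(A) = -1 + 2 + 5 + -3 = 3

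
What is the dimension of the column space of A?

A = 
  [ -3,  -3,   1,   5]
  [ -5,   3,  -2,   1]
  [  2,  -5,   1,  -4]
dim(Col(A)) = 3

Row reduce:
R2 → R2 - (5/3)·R1
R3 → R3 + (2/3)·R1
R3 → R3 + (7/8)·R2
REF = 
  [    -3,     -3,      1,      5]
  [     0,      8,  -11/3,  -22/3]
  [     0,      0, -37/24, -85/12]
Pivot columns: 1, 2, 3 → 3 pivots.
dim(Col(A)) = number of pivot columns = 3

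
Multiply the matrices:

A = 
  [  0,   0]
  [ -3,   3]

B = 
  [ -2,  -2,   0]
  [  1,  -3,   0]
AB = 
  [  0,   0,   0]
  [  9,  -3,   0]

A is 2×2 and B is 2×3, so AB is 2×3. Each entry is (row of A)·(column of B):
AB[1,1] = (0)(-2) + (0)(1) = 0
AB[1,2] = (0)(-2) + (0)(-3) = 0
AB[1,3] = (0)(0) + (0)(0) = 0
AB[2,1] = (-3)(-2) + (3)(1) = 9
AB[2,2] = (-3)(-2) + (3)(-3) = -3
AB[2,3] = (-3)(0) + (3)(0) = 0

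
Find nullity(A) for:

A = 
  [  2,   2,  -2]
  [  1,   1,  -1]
nullity(A) = 2

Row reduce:
R2 → R2 - (1/2)·R1
REF = 
  [  2,   2,  -2]
  [  0,   0,   0]
Pivot columns: 1 → 1 pivot.
rank(A) = 1, so nullity(A) = 3 - 1 = 2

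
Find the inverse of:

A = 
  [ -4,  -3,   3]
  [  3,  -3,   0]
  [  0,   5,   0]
det(A) = (-4)·((-3)(0) - (0)(5)) - (-3)·((3)(0) - (0)(0)) + (3)·((3)(5) - (-3)(0))
  = (-4)(0) - (-3)(0) + (3)(15)
  = 45
det(A) = 45 ≠ 0, so A is invertible.

Cofactors Cᵢⱼ = (-1)ⁱ⁺ʲ·Mᵢⱼ:
C = 
  [  0,   0,  15]
  [ 15,   0,  20]
  [  9,   9,  21]

adj(A) = Cᵀ:
adj(A) = 
  [  0,  15,   9]
  [  0,   0,   9]
  [ 15,  20,  21]

A⁻¹ = (1/45) · adj(A):
A⁻¹ = 
  [   0,  1/3,  1/5]
  [   0,    0,  1/5]
  [ 1/3,  4/9, 7/15]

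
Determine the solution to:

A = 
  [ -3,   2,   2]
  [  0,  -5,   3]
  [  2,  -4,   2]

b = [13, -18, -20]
Row reduce the augmented matrix [A|b]:
R3 → R3 + (2/3)·R1
R3 → R3 - (8/15)·R2
REF = 
  [    -3,      2,      2,     13]
  [     0,     -5,      3,    -18]
  [     0,      0,  26/15, -26/15]

Back-substitution:
x₃ = (-26/15) / (26/15) = -1
x₂ = (-18 - (3)(-1)) / (-5) = 3
x₁ = (13 - (2)(3) - (2)(-1)) / (-3) = -3

x = [-3, 3, -1]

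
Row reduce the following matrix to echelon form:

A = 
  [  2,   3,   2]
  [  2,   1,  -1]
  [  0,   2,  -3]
Row operations:
R2 → R2 - (1)·R1
R3 → R3 + (1)·R2

Resulting echelon form:
REF = 
  [  2,   3,   2]
  [  0,  -2,  -3]
  [  0,   0,  -6]

Rank = 3 (number of non-zero pivot rows).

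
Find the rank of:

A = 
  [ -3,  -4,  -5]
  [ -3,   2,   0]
Row reduce:
R2 → R2 - (1)·R1
REF = 
  [ -3,  -4,  -5]
  [  0,   6,   5]
Pivot columns: 1, 2 → 2 pivots.

rank(A) = 2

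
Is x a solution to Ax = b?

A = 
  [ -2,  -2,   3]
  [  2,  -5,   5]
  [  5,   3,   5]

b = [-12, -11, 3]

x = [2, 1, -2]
Yes

Ax = [-12, -11, 3] = b ✓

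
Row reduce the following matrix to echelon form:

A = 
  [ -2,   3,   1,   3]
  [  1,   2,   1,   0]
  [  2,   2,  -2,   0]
Row operations:
R2 → R2 + (1/2)·R1
R3 → R3 + (1)·R1
R3 → R3 - (10/7)·R2

Resulting echelon form:
REF = 
  [   -2,     3,     1,     3]
  [    0,   7/2,   3/2,   3/2]
  [    0,     0, -22/7,   6/7]

Rank = 3 (number of non-zero pivot rows).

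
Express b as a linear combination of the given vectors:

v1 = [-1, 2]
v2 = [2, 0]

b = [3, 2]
c1 = 1, c2 = 2

b = 1·v1 + 2·v2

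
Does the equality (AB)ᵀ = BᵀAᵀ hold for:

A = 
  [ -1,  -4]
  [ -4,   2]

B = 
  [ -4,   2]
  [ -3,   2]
Yes

(AB)ᵀ = 
  [ 16,  10]
  [-10,  -4]

BᵀAᵀ = 
  [ 16,  10]
  [-10,  -4]

Both sides are equal — this is the standard identity (AB)ᵀ = BᵀAᵀ, which holds for all A, B.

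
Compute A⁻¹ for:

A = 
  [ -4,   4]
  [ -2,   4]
det(A) = (-4)(4) - (4)(-2) = -8
For a 2×2 matrix, A⁻¹ = (1/det(A)) · [[d, -b], [-c, a]]
    = (-1/8) · [[4, -4], [2, -4]]

A⁻¹ = 
  [-1/2,  1/2]
  [-1/4,  1/2]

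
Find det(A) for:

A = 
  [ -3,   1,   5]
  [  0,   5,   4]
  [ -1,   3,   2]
Cofactor expansion along row 1:
det(A) = (-3)·((5)(2) - (4)(3)) - (1)·((0)(2) - (4)(-1)) + (5)·((0)(3) - (5)(-1))
  = (-3)(-2) - (1)(4) + (5)(5)
  = 27

det(A) = 27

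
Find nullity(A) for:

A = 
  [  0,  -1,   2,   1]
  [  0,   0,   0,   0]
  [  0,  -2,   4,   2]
nullity(A) = 3

Row reduce:
R3 → R3 - (2)·R1
REF = 
  [  0,  -1,   2,   1]
  [  0,   0,   0,   0]
  [  0,   0,   0,   0]
Pivot columns: 2 → 1 pivot.
rank(A) = 1, so nullity(A) = 4 - 1 = 3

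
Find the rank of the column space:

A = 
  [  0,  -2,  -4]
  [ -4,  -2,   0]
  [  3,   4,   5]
dim(Col(A)) = 2

Row reduce:
Swap R1 ↔ R2
R3 → R3 + (3/4)·R1
R3 → R3 + (5/4)·R2
REF = 
  [ -4,  -2,   0]
  [  0,  -2,  -4]
  [  0,   0,   0]
Pivot columns: 1, 2 → 2 pivots.
dim(Col(A)) = number of pivot columns = 2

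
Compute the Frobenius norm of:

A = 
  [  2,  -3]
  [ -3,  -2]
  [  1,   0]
||A||_F = 5.196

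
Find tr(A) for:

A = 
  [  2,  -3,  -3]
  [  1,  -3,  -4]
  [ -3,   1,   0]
-1

tr(A) = 2 + -3 + 0 = -1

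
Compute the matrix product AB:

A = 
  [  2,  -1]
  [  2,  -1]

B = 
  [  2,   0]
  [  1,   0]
AB = 
  [  3,   0]
  [  3,   0]

A is 2×2 and B is 2×2, so AB is 2×2. Each entry is (row of A)·(column of B):
AB[1,1] = (2)(2) + (-1)(1) = 3
AB[1,2] = (2)(0) + (-1)(0) = 0
AB[2,1] = (2)(2) + (-1)(1) = 3
AB[2,2] = (2)(0) + (-1)(0) = 0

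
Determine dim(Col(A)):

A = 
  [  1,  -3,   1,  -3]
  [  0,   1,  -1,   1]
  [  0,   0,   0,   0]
Row reduce:
(no row operations needed)
REF = 
  [  1,  -3,   1,  -3]
  [  0,   1,  -1,   1]
  [  0,   0,   0,   0]
Pivot columns: 1, 2 → 2 pivots.
dim(Col(A)) = number of pivot columns = 2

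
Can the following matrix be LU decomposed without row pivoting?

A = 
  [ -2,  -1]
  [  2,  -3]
Yes.
A[1,1] = -2 ≠ 0, so Gaussian elimination proceeds without a row swap: multiplier ℓ₂₁ = (2)/(-2) = -1, and U[2,2] = -3 - (-1)(-1) = -4.
L = 
  [  1,   0]
  [ -1,   1]
U = 
  [ -2,  -1]
  [  0,  -4]
Check row 2 of LU: [(-1)(-2), (-1)(-1) + (-4)] = [2, -3] = row 2 of A ✓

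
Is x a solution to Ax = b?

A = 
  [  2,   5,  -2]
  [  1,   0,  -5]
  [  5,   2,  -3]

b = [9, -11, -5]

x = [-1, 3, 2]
Yes

Ax = [9, -11, -5] = b ✓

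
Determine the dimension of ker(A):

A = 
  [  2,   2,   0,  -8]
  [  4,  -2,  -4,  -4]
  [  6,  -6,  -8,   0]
nullity(A) = 2

Row reduce:
R2 → R2 - (2)·R1
R3 → R3 - (3)·R1
R3 → R3 - (2)·R2
REF = 
  [  2,   2,   0,  -8]
  [  0,  -6,  -4,  12]
  [  0,   0,   0,   0]
Pivot columns: 1, 2 → 2 pivots.
rank(A) = 2, so nullity(A) = 4 - 2 = 2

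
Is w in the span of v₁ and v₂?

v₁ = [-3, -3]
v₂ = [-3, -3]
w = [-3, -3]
Yes

Form the augmented matrix and row-reduce:
[v₁|v₂|w] = 
  [ -3,  -3,  -3]
  [ -3,  -3,  -3]
R2 → R2 - (1)·R1
REF = 
  [ -3,  -3,  -3]
  [  0,   0,   0]

No row of the form [0 0 | nonzero], so the system is consistent. Back-substitution gives c₁ = 1, c₂ = 0: w = (1)·v₁ + (0)·v₂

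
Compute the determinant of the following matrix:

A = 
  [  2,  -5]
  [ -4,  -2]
-24

For a 2×2 matrix, det = ad - bc = (2)(-2) - (-5)(-4) = -24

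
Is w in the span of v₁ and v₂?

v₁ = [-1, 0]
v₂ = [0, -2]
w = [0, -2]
Yes

Form the augmented matrix and row-reduce:
[v₁|v₂|w] = 
  [ -1,   0,   0]
  [  0,  -2,  -2]
(already in echelon form — no row operations needed)

No row of the form [0 0 | nonzero], so the system is consistent. Back-substitution gives c₁ = 0, c₂ = 1: w = (0)·v₁ + (1)·v₂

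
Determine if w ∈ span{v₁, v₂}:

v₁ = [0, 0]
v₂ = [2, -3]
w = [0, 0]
Yes

Form the augmented matrix and row-reduce:
[v₁|v₂|w] = 
  [  0,   2,   0]
  [  0,  -3,   0]
R2 → R2 + (3/2)·R1
REF = 
  [  0,   2,   0]
  [  0,   0,   0]

No row of the form [0 0 | nonzero], so the system is consistent. Back-substitution gives c₁ = 0, c₂ = 0: w = (0)·v₁ + (0)·v₂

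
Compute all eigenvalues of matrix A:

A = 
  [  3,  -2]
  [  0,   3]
tr(A) = 6, det(A) = 9
Characteristic polynomial: λ² - tr(A)λ + det(A) = λ² - 6λ + 9
λ² - 6λ + 9 = (λ - 3)²

λ = 3, 3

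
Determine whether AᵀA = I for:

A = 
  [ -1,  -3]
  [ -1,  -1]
No

AᵀA = 
  [  2,   4]
  [  4,  10]
≠ I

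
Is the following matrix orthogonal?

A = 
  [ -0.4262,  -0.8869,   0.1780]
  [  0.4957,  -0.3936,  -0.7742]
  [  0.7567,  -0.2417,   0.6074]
Yes

AᵀA = 
  [  1,   0,   0]
  [  0,   0.9999,   0]
  [  0,   0,   1]
≈ I (equal to I up to the 4-dp rounding of the entries)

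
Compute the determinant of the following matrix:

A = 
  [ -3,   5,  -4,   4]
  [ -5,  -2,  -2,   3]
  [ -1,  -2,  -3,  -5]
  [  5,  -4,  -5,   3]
Cofactor expansion along row 1: det(A) = a₁₁M₁₁ - a₁₂M₁₂ + a₁₃M₁₃ - a₁₄M₁₄

M₁₁ = det[[-2, -2, 3]; [-2, -3, -5]; [-4, -5, 3]]
  = (-2)·((-3)(3) - (-5)(-5)) - (-2)·((-2)(3) - (-5)(-4)) + (3)·((-2)(-5) - (-3)(-4))
  = (-2)(-34) - (-2)(-26) + (3)(-2)
  = 10
M₁₂ = det[[-5, -2, 3]; [-1, -3, -5]; [5, -5, 3]]
  = (-5)·((-3)(3) - (-5)(-5)) - (-2)·((-1)(3) - (-5)(5)) + (3)·((-1)(-5) - (-3)(5))
  = (-5)(-34) - (-2)(22) + (3)(20)
  = 274
M₁₃ = det[[-5, -2, 3]; [-1, -2, -5]; [5, -4, 3]]
  = (-5)·((-2)(3) - (-5)(-4)) - (-2)·((-1)(3) - (-5)(5)) + (3)·((-1)(-4) - (-2)(5))
  = (-5)(-26) - (-2)(22) + (3)(14)
  = 216
M₁₄ = det[[-5, -2, -2]; [-1, -2, -3]; [5, -4, -5]]
  = (-5)·((-2)(-5) - (-3)(-4)) - (-2)·((-1)(-5) - (-3)(5)) + (-2)·((-1)(-4) - (-2)(5))
  = (-5)(-2) - (-2)(20) + (-2)(14)
  = 22

det(A) = (-3)(10) - (5)(274) + (-4)(216) - (4)(22) = -2352

det(A) = -2352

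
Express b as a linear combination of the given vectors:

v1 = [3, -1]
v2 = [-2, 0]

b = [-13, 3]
c1 = -3, c2 = 2

b = -3·v1 + 2·v2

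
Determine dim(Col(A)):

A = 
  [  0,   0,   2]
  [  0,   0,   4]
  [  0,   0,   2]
dim(Col(A)) = 1

Row reduce:
R2 → R2 - (2)·R1
R3 → R3 - (1)·R1
REF = 
  [  0,   0,   2]
  [  0,   0,   0]
  [  0,   0,   0]
Pivot columns: 3 → 1 pivot.
dim(Col(A)) = number of pivot columns = 1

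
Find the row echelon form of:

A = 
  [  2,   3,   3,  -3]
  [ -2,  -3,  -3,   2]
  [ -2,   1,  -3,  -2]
Row operations:
R2 → R2 + (1)·R1
R3 → R3 + (1)·R1
Swap R2 ↔ R3

Resulting echelon form:
REF = 
  [  2,   3,   3,  -3]
  [  0,   4,   0,  -5]
  [  0,   0,   0,  -1]

Rank = 3 (number of non-zero pivot rows).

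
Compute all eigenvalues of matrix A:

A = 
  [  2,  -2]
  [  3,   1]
λ = (3 + i√23)/2, (3 - i√23)/2  (≈ 1.5 + 2.398i, 1.5 - 2.398i)

tr(A) = 3, det(A) = 8
Characteristic polynomial: λ² - tr(A)λ + det(A) = λ² - 3λ + 8
λ² - 3λ + 8 = 0  ⇒  λ = (3 ± √((-3)² - 4·(8)))/2 = (3 ± √(-23))/2
  = (3 + i√23)/2,  (3 - i√23)/2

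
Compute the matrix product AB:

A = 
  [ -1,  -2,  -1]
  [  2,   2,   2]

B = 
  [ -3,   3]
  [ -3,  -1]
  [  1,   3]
A is 2×3 and B is 3×2, so AB is 2×2. Each entry is (row of A)·(column of B):
AB[1,1] = (-1)(-3) + (-2)(-3) + (-1)(1) = 8
AB[1,2] = (-1)(3) + (-2)(-1) + (-1)(3) = -4
AB[2,1] = (2)(-3) + (2)(-3) + (2)(1) = -10
AB[2,2] = (2)(3) + (2)(-1) + (2)(3) = 10

AB = 
  [  8,  -4]
  [-10,  10]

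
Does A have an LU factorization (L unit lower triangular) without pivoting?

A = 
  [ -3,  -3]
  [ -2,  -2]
Yes.
A[1,1] = -3 ≠ 0, so Gaussian elimination proceeds without a row swap: multiplier ℓ₂₁ = (-2)/(-3) = 2/3, and U[2,2] = -2 - (2/3)(-3) = 0.
L = 
  [  1,   0]
  [2/3,   1]
U = 
  [ -3,  -3]
  [  0,   0]
Check row 2 of LU: [(2/3)(-3), (2/3)(-3) + 0] = [-2, -2] = row 2 of A ✓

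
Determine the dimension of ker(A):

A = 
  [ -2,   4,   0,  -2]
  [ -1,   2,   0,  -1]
nullity(A) = 3

Row reduce:
R2 → R2 - (1/2)·R1
REF = 
  [ -2,   4,   0,  -2]
  [  0,   0,   0,   0]
Pivot columns: 1 → 1 pivot.
rank(A) = 1, so nullity(A) = 4 - 1 = 3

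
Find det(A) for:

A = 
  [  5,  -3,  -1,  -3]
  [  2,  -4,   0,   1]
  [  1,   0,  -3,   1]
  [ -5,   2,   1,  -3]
Cofactor expansion along row 1: det(A) = a₁₁M₁₁ - a₁₂M₁₂ + a₁₃M₁₃ - a₁₄M₁₄

M₁₁ = det[[-4, 0, 1]; [0, -3, 1]; [2, 1, -3]]
  = (-4)·((-3)(-3) - (1)(1)) - (0)·((0)(-3) - (1)(2)) + (1)·((0)(1) - (-3)(2))
  = (-4)(8) - (0)(-2) + (1)(6)
  = -26
M₁₂ = det[[2, 0, 1]; [1, -3, 1]; [-5, 1, -3]]
  = (2)·((-3)(-3) - (1)(1)) - (0)·((1)(-3) - (1)(-5)) + (1)·((1)(1) - (-3)(-5))
  = (2)(8) - (0)(2) + (1)(-14)
  = 2
M₁₃ = det[[2, -4, 1]; [1, 0, 1]; [-5, 2, -3]]
  = (2)·((0)(-3) - (1)(2)) - (-4)·((1)(-3) - (1)(-5)) + (1)·((1)(2) - (0)(-5))
  = (2)(-2) - (-4)(2) + (1)(2)
  = 6
M₁₄ = det[[2, -4, 0]; [1, 0, -3]; [-5, 2, 1]]
  = (2)·((0)(1) - (-3)(2)) - (-4)·((1)(1) - (-3)(-5)) + (0)·((1)(2) - (0)(-5))
  = (2)(6) - (-4)(-14) + (0)(2)
  = -44

det(A) = (5)(-26) - (-3)(2) + (-1)(6) - (-3)(-44) = -262

det(A) = -262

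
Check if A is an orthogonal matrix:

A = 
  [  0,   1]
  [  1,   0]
Yes

AᵀA = 
  [  1,   0]
  [  0,   1]
= I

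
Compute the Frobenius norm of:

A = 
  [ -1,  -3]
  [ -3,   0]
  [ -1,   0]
||A||_F = 4.472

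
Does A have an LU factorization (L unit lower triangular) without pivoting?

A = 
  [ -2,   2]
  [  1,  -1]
Yes.
A[1,1] = -2 ≠ 0, so Gaussian elimination proceeds without a row swap: multiplier ℓ₂₁ = (1)/(-2) = -1/2, and U[2,2] = -1 - (-1/2)(2) = 0.
L = 
  [   1,    0]
  [-1/2,    1]
U = 
  [ -2,   2]
  [  0,   0]
Check row 2 of LU: [(-1/2)(-2), (-1/2)(2) + 0] = [1, -1] = row 2 of A ✓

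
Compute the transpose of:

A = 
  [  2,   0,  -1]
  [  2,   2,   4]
Aᵀ = 
  [  2,   2]
  [  0,   2]
  [ -1,   4]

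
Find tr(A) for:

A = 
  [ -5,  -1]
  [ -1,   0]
-5

tr(A) = -5 + 0 = -5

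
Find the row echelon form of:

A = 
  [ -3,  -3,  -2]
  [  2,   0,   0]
Row operations:
R2 → R2 + (2/3)·R1

Resulting echelon form:
REF = 
  [  -3,   -3,   -2]
  [   0,   -2, -4/3]

Rank = 2 (number of non-zero pivot rows).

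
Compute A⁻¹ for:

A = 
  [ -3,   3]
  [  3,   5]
det(A) = (-3)(5) - (3)(3) = -24
For a 2×2 matrix, A⁻¹ = (1/det(A)) · [[d, -b], [-c, a]]
    = (-1/24) · [[5, -3], [-3, -3]]

A⁻¹ = 
  [-5/24,   1/8]
  [  1/8,   1/8]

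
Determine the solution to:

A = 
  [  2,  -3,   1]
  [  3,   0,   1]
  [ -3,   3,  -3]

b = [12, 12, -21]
x = [3, -1, 3]

Row reduce the augmented matrix [A|b]:
R2 → R2 - (3/2)·R1
R3 → R3 + (3/2)·R1
R3 → R3 + (1/3)·R2
REF = 
  [   2,   -3,    1,   12]
  [   0,  9/2, -1/2,   -6]
  [   0,    0, -5/3,   -5]

Back-substitution:
x₃ = (-5) / (-5/3) = 3
x₂ = (-6 - (-1/2)(3)) / (9/2) = -1
x₁ = (12 - (-3)(-1) - (1)(3)) / 2 = 3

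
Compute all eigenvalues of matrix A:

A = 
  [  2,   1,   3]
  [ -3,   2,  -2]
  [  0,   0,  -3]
Characteristic polynomial: det(λI - A) = λ³ - λ² - 5λ + 21
Testing integer divisors of the constant term: p(-3) = 0, so (λ + 3) is a factor:
p(λ) = (λ + 3)(λ² - 4λ + 7)
λ² - 4λ + 7 = 0  ⇒  λ = (4 ± √((-4)² - 4·(7)))/2 = (4 ± √(-12))/2
  = 2 + i√3,  2 - i√3

λ = -3, 2 + i√3, 2 - i√3  (≈ -3, 2 + 1.732i, 2 - 1.732i)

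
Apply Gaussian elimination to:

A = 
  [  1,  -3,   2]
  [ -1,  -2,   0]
Row operations:
R2 → R2 + (1)·R1

Resulting echelon form:
REF = 
  [  1,  -3,   2]
  [  0,  -5,   2]

Rank = 2 (number of non-zero pivot rows).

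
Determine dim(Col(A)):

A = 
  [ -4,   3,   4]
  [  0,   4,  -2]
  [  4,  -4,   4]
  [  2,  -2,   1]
dim(Col(A)) = 3

Row reduce:
R3 → R3 + (1)·R1
R4 → R4 + (1/2)·R1
R3 → R3 + (1/4)·R2
R4 → R4 + (1/8)·R2
R4 → R4 - (11/30)·R3
REF = 
  [  -4,    3,    4]
  [   0,    4,   -2]
  [   0,    0, 15/2]
  [   0,    0,    0]
Pivot columns: 1, 2, 3 → 3 pivots.
dim(Col(A)) = number of pivot columns = 3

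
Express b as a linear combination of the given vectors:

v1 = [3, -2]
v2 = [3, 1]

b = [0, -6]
c1 = 2, c2 = -2

b = 2·v1 + -2·v2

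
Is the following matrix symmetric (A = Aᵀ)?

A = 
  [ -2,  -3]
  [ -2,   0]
No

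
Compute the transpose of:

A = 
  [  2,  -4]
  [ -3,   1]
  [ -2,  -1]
Aᵀ = 
  [  2,  -3,  -2]
  [ -4,   1,  -1]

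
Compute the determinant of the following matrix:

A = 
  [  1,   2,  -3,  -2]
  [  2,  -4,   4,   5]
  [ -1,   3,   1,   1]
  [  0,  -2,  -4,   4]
Cofactor expansion along row 1: det(A) = a₁₁M₁₁ - a₁₂M₁₂ + a₁₃M₁₃ - a₁₄M₁₄

M₁₁ = det[[-4, 4, 5]; [3, 1, 1]; [-2, -4, 4]]
  = (-4)·((1)(4) - (1)(-4)) - (4)·((3)(4) - (1)(-2)) + (5)·((3)(-4) - (1)(-2))
  = (-4)(8) - (4)(14) + (5)(-10)
  = -138
M₁₂ = det[[2, 4, 5]; [-1, 1, 1]; [0, -4, 4]]
  = (2)·((1)(4) - (1)(-4)) - (4)·((-1)(4) - (1)(0)) + (5)·((-1)(-4) - (1)(0))
  = (2)(8) - (4)(-4) + (5)(4)
  = 52
M₁₃ = det[[2, -4, 5]; [-1, 3, 1]; [0, -2, 4]]
  = (2)·((3)(4) - (1)(-2)) - (-4)·((-1)(4) - (1)(0)) + (5)·((-1)(-2) - (3)(0))
  = (2)(14) - (-4)(-4) + (5)(2)
  = 22
M₁₄ = det[[2, -4, 4]; [-1, 3, 1]; [0, -2, -4]]
  = (2)·((3)(-4) - (1)(-2)) - (-4)·((-1)(-4) - (1)(0)) + (4)·((-1)(-2) - (3)(0))
  = (2)(-10) - (-4)(4) + (4)(2)
  = 4

det(A) = (1)(-138) - (2)(52) + (-3)(22) - (-2)(4) = -300

det(A) = -300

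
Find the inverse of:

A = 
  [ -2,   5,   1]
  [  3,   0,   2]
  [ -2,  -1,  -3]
det(A) = (-2)·((0)(-3) - (2)(-1)) - (5)·((3)(-3) - (2)(-2)) + (1)·((3)(-1) - (0)(-2))
  = (-2)(2) - (5)(-5) + (1)(-3)
  = 18
det(A) = 18 ≠ 0, so A is invertible.

Cofactors Cᵢⱼ = (-1)ⁱ⁺ʲ·Mᵢⱼ:
C = 
  [  2,   5,  -3]
  [ 14,   8, -12]
  [ 10,   7, -15]

adj(A) = Cᵀ:
adj(A) = 
  [  2,  14,  10]
  [  5,   8,   7]
  [ -3, -12, -15]

A⁻¹ = (1/18) · adj(A):
A⁻¹ = 
  [ 1/9,  7/9,  5/9]
  [5/18,  4/9, 7/18]
  [-1/6, -2/3, -5/6]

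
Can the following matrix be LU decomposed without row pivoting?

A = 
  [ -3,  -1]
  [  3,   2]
Yes.
A[1,1] = -3 ≠ 0, so Gaussian elimination proceeds without a row swap: multiplier ℓ₂₁ = (3)/(-3) = -1, and U[2,2] = 2 - (-1)(-1) = 1.
L = 
  [  1,   0]
  [ -1,   1]
U = 
  [ -3,  -1]
  [  0,   1]
Check row 2 of LU: [(-1)(-3), (-1)(-1) + 1] = [3, 2] = row 2 of A ✓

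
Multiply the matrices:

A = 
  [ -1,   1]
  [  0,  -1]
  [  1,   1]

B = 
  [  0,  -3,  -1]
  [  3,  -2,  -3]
AB = 
  [  3,   1,  -2]
  [ -3,   2,   3]
  [  3,  -5,  -4]

A is 3×2 and B is 2×3, so AB is 3×3. Each entry is (row of A)·(column of B):
AB[1,1] = (-1)(0) + (1)(3) = 3
AB[1,2] = (-1)(-3) + (1)(-2) = 1
AB[1,3] = (-1)(-1) + (1)(-3) = -2
AB[2,1] = (0)(0) + (-1)(3) = -3
AB[2,2] = (0)(-3) + (-1)(-2) = 2
AB[2,3] = (0)(-1) + (-1)(-3) = 3
AB[3,1] = (1)(0) + (1)(3) = 3
AB[3,2] = (1)(-3) + (1)(-2) = -5
AB[3,3] = (1)(-1) + (1)(-3) = -4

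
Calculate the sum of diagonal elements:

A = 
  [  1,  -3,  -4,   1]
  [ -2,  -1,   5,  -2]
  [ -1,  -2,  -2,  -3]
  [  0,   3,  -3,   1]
-1

tr(A) = 1 + -1 + -2 + 1 = -1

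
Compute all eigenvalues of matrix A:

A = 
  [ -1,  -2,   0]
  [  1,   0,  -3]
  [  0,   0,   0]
λ = 0, (-1 + i√7)/2, (-1 - i√7)/2  (≈ 0, -0.5 + 1.323i, -0.5 - 1.323i)

Characteristic polynomial: det(λI - A) = λ³ + λ² + 2λ
The constant term is 0, so λ = 0 is a root: p(λ) = λ(λ² + λ + 2)
λ² + λ + 2 = 0  ⇒  λ = (-1 ± √((1)² - 4·(2)))/2 = (-1 ± √(-7))/2
  = (-1 + i√7)/2,  (-1 - i√7)/2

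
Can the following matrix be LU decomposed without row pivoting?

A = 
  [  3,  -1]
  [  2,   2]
Yes.
A[1,1] = 3 ≠ 0, so Gaussian elimination proceeds without a row swap: multiplier ℓ₂₁ = (2)/(3) = 2/3, and U[2,2] = 2 - (2/3)(-1) = 8/3.
L = 
  [  1,   0]
  [2/3,   1]
U = 
  [  3,  -1]
  [  0, 8/3]
Check row 2 of LU: [(2/3)(3), (2/3)(-1) + (8/3)] = [2, 2] = row 2 of A ✓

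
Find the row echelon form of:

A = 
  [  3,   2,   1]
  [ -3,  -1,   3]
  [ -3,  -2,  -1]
Row operations:
R2 → R2 + (1)·R1
R3 → R3 + (1)·R1

Resulting echelon form:
REF = 
  [  3,   2,   1]
  [  0,   1,   4]
  [  0,   0,   0]

Rank = 2 (number of non-zero pivot rows).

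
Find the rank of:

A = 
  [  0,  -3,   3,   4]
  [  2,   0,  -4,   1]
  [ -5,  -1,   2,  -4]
rank(A) = 3

Row reduce:
Swap R1 ↔ R2
R3 → R3 + (5/2)·R1
R3 → R3 - (1/3)·R2
REF = 
  [    2,     0,    -4,     1]
  [    0,    -3,     3,     4]
  [    0,     0,    -9, -17/6]
Pivot columns: 1, 2, 3 → 3 pivots.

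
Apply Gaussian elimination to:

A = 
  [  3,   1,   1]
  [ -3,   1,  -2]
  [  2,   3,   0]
Row operations:
R2 → R2 + (1)·R1
R3 → R3 - (2/3)·R1
R3 → R3 - (7/6)·R2

Resulting echelon form:
REF = 
  [  3,   1,   1]
  [  0,   2,  -1]
  [  0,   0, 1/2]

Rank = 3 (number of non-zero pivot rows).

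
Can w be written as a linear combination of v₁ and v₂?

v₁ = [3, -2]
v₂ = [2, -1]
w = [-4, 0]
Yes

Form the augmented matrix and row-reduce:
[v₁|v₂|w] = 
  [  3,   2,  -4]
  [ -2,  -1,   0]
R2 → R2 + (2/3)·R1
REF = 
  [   3,    2,   -4]
  [   0,  1/3, -8/3]

No row of the form [0 0 | nonzero], so the system is consistent. Back-substitution gives c₁ = 4, c₂ = -8: w = (4)·v₁ + (-8)·v₂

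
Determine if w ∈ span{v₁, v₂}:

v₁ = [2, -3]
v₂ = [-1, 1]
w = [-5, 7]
Yes

Form the augmented matrix and row-reduce:
[v₁|v₂|w] = 
  [  2,  -1,  -5]
  [ -3,   1,   7]
R2 → R2 + (3/2)·R1
REF = 
  [   2,   -1,   -5]
  [   0, -1/2, -1/2]

No row of the form [0 0 | nonzero], so the system is consistent. Back-substitution gives c₁ = -2, c₂ = 1: w = (-2)·v₁ + (1)·v₂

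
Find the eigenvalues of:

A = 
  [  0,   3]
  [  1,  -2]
λ = 1, -3

tr(A) = -2, det(A) = -3
Characteristic polynomial: λ² - tr(A)λ + det(A) = λ² + 2λ - 3
λ² + 2λ - 3 = (λ + 3)(λ - 1)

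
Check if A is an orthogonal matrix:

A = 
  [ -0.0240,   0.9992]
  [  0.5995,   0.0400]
No

AᵀA = 
  [  0.3600,   0]
  [  0,   1]
≠ I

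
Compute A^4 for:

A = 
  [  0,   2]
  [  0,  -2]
A^4 = 
  [  0, -16]
  [  0,  16]

A² = A·A:
A²[1,1] = (0)(0) + (2)(0) = 0
A²[1,2] = (0)(2) + (2)(-2) = -4
A²[2,1] = (0)(0) + (-2)(0) = 0
A²[2,2] = (0)(2) + (-2)(-2) = 4
A² = 
  [  0,  -4]
  [  0,   4]

A^3 = A^2·A:
A^3[1,1] = (0)(0) + (-4)(0) = 0
A^3[1,2] = (0)(2) + (-4)(-2) = 8
A^3[2,1] = (0)(0) + (4)(0) = 0
A^3[2,2] = (0)(2) + (4)(-2) = -8
A^3 = 
  [  0,   8]
  [  0,  -8]

A^4 = A^3·A:
A^4[1,1] = (0)(0) + (8)(0) = 0
A^4[1,2] = (0)(2) + (8)(-2) = -16
A^4[2,1] = (0)(0) + (-8)(0) = 0
A^4[2,2] = (0)(2) + (-8)(-2) = 16
A^4 = 
  [  0, -16]
  [  0,  16]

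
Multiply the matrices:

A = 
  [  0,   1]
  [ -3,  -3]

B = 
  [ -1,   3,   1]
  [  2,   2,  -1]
AB = 
  [  2,   2,  -1]
  [ -3, -15,   0]

A is 2×2 and B is 2×3, so AB is 2×3. Each entry is (row of A)·(column of B):
AB[1,1] = (0)(-1) + (1)(2) = 2
AB[1,2] = (0)(3) + (1)(2) = 2
AB[1,3] = (0)(1) + (1)(-1) = -1
AB[2,1] = (-3)(-1) + (-3)(2) = -3
AB[2,2] = (-3)(3) + (-3)(2) = -15
AB[2,3] = (-3)(1) + (-3)(-1) = 0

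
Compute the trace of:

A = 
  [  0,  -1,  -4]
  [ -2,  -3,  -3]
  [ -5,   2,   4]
1

tr(A) = 0 + -3 + 4 = 1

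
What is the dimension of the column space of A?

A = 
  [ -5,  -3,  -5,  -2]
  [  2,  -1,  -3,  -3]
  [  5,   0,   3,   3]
dim(Col(A)) = 3

Row reduce:
R2 → R2 + (2/5)·R1
R3 → R3 + (1)·R1
R3 → R3 - (15/11)·R2
REF = 
  [   -5,    -3,    -5,    -2]
  [    0, -11/5,    -5, -19/5]
  [    0,     0, 53/11, 68/11]
Pivot columns: 1, 2, 3 → 3 pivots.
dim(Col(A)) = number of pivot columns = 3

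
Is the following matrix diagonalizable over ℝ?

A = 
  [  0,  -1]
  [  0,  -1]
Yes

tr(A) = -1, det(A) = 0
Characteristic polynomial: λ² - tr(A)λ + det(A) = λ² + λ
λ² + λ = λ(λ + 1)
Eigenvalues: 0, -1
λ=-1: alg. mult. = 1, geom. mult. = 2 - rank(A - (-1)I) = 2 - 1 = 1
λ=0: alg. mult. = 1, geom. mult. = 2 - rank(A - (0)I) = 2 - 1 = 1
Sum of geometric multiplicities equals n, so A has n independent eigenvectors.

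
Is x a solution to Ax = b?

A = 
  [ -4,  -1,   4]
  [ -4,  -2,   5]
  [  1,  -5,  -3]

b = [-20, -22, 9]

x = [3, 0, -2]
Yes

Ax = [-20, -22, 9] = b ✓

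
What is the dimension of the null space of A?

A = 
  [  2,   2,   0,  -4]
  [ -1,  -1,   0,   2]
nullity(A) = 3

Row reduce:
R2 → R2 + (1/2)·R1
REF = 
  [  2,   2,   0,  -4]
  [  0,   0,   0,   0]
Pivot columns: 1 → 1 pivot.
rank(A) = 1, so nullity(A) = 4 - 1 = 3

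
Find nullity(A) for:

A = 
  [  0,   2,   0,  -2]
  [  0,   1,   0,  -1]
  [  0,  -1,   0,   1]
nullity(A) = 3

Row reduce:
R2 → R2 - (1/2)·R1
R3 → R3 + (1/2)·R1
REF = 
  [  0,   2,   0,  -2]
  [  0,   0,   0,   0]
  [  0,   0,   0,   0]
Pivot columns: 2 → 1 pivot.
rank(A) = 1, so nullity(A) = 4 - 1 = 3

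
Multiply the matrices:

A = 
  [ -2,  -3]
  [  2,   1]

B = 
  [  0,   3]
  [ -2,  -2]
AB = 
  [  6,   0]
  [ -2,   4]

A is 2×2 and B is 2×2, so AB is 2×2. Each entry is (row of A)·(column of B):
AB[1,1] = (-2)(0) + (-3)(-2) = 6
AB[1,2] = (-2)(3) + (-3)(-2) = 0
AB[2,1] = (2)(0) + (1)(-2) = -2
AB[2,2] = (2)(3) + (1)(-2) = 4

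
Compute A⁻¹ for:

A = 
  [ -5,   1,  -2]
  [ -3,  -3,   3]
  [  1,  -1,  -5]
det(A) = (-5)·((-3)(-5) - (3)(-1)) - (1)·((-3)(-5) - (3)(1)) + (-2)·((-3)(-1) - (-3)(1))
  = (-5)(18) - (1)(12) + (-2)(6)
  = -114
det(A) = -114 ≠ 0, so A is invertible.

Cofactors Cᵢⱼ = (-1)ⁱ⁺ʲ·Mᵢⱼ:
C = 
  [ 18, -12,   6]
  [  7,  27,  -4]
  [ -3,  21,  18]

adj(A) = Cᵀ:
adj(A) = 
  [ 18,   7,  -3]
  [-12,  27,  21]
  [  6,  -4,  18]

A⁻¹ = (-1/114) · adj(A):
A⁻¹ = 
  [ -3/19, -7/114,   1/38]
  [  2/19,  -9/38,  -7/38]
  [ -1/19,   2/57,  -3/19]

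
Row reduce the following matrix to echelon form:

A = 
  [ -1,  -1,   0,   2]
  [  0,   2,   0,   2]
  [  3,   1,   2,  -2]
Row operations:
R3 → R3 + (3)·R1
R3 → R3 + (1)·R2

Resulting echelon form:
REF = 
  [ -1,  -1,   0,   2]
  [  0,   2,   0,   2]
  [  0,   0,   2,   6]

Rank = 3 (number of non-zero pivot rows).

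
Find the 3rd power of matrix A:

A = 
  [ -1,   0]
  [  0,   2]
A² = A·A:
A²[1,1] = (-1)(-1) + (0)(0) = 1
A²[1,2] = (-1)(0) + (0)(2) = 0
A²[2,1] = (0)(-1) + (2)(0) = 0
A²[2,2] = (0)(0) + (2)(2) = 4
A² = 
  [  1,   0]
  [  0,   4]

A^3 = A^2·A:
A^3[1,1] = (1)(-1) + (0)(0) = -1
A^3[1,2] = (1)(0) + (0)(2) = 0
A^3[2,1] = (0)(-1) + (4)(0) = 0
A^3[2,2] = (0)(0) + (4)(2) = 8
A^3 = 
  [ -1,   0]
  [  0,   8]

Therefore
A^3 = 
  [ -1,   0]
  [  0,   8]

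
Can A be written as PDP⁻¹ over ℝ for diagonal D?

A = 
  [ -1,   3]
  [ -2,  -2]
No

tr(A) = -3, det(A) = 8
Characteristic polynomial: λ² - tr(A)λ + det(A) = λ² + 3λ + 8
λ² + 3λ + 8 = 0  ⇒  λ = (-3 ± √((3)² - 4·(8)))/2 = (-3 ± √(-23))/2
  = (-3 + i√23)/2,  (-3 - i√23)/2
Eigenvalues: (-3 + i√23)/2, (-3 - i√23)/2  (≈ -1.5 + 2.398i, -1.5 - 2.398i)
Has complex eigenvalues (not diagonalizable over ℝ).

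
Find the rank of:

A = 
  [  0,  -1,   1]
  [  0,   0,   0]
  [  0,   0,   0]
Row reduce:
(no row operations needed)
REF = 
  [  0,  -1,   1]
  [  0,   0,   0]
  [  0,   0,   0]
Pivot columns: 2 → 1 pivot.

rank(A) = 1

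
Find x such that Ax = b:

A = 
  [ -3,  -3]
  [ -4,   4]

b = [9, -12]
Row reduce the augmented matrix [A|b]:
R2 → R2 - (4/3)·R1
REF = 
  [ -3,  -3,   9]
  [  0,   8, -24]

Back-substitution:
x₂ = (-24) / 8 = -3
x₁ = (9 - (-3)(-3)) / (-3) = 0

x = [0, -3]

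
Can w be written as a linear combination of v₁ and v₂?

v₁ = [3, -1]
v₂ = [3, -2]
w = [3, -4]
Yes

Form the augmented matrix and row-reduce:
[v₁|v₂|w] = 
  [  3,   3,   3]
  [ -1,  -2,  -4]
R2 → R2 + (1/3)·R1
REF = 
  [  3,   3,   3]
  [  0,  -1,  -3]

No row of the form [0 0 | nonzero], so the system is consistent. Back-substitution gives c₁ = -2, c₂ = 3: w = (-2)·v₁ + (3)·v₂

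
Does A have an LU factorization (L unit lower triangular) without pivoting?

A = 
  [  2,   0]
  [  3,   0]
Yes.
A[1,1] = 2 ≠ 0, so Gaussian elimination proceeds without a row swap: multiplier ℓ₂₁ = (3)/(2) = 3/2, and U[2,2] = 0 - (3/2)(0) = 0.
L = 
  [  1,   0]
  [3/2,   1]
U = 
  [  2,   0]
  [  0,   0]
Check row 2 of LU: [(3/2)(2), (3/2)(0) + 0] = [3, 0] = row 2 of A ✓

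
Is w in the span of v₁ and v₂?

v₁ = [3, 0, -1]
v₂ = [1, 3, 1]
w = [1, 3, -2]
No

Form the augmented matrix and row-reduce:
[v₁|v₂|w] = 
  [  3,   1,   1]
  [  0,   3,   3]
  [ -1,   1,  -2]
R3 → R3 + (1/3)·R1
R3 → R3 - (4/9)·R2
REF = 
  [  3,   1,   1]
  [  0,   3,   3]
  [  0,   0,  -3]

Row 3 reads [0 0 | -3], i.e. 0 = -3, so the system is inconsistent and w ∉ span{v₁, v₂}.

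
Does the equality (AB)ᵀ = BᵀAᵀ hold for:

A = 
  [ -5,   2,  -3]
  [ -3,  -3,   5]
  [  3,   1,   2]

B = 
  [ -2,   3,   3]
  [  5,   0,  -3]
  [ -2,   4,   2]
Yes

(AB)ᵀ = 
  [ 26, -19,  -5]
  [-27,  11,  17]
  [-27,  10,  10]

BᵀAᵀ = 
  [ 26, -19,  -5]
  [-27,  11,  17]
  [-27,  10,  10]

Both sides are equal — this is the standard identity (AB)ᵀ = BᵀAᵀ, which holds for all A, B.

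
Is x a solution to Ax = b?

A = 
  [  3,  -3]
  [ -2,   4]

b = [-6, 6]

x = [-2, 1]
No

Ax = [-9, 8] ≠ b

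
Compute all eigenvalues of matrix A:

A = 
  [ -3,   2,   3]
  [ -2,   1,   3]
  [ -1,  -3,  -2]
Characteristic polynomial: det(λI - A) = λ³ + 4λ² + 17λ + 14
Testing integer divisors of the constant term: p(-1) = 0, so (λ + 1) is a factor:
p(λ) = (λ + 1)(λ² + 3λ + 14)
λ² + 3λ + 14 = 0  ⇒  λ = (-3 ± √((3)² - 4·(14)))/2 = (-3 ± √(-47))/2
  = (-3 + i√47)/2,  (-3 - i√47)/2

λ = -1, (-3 + i√47)/2, (-3 - i√47)/2  (≈ -1, -1.5 + 3.428i, -1.5 - 3.428i)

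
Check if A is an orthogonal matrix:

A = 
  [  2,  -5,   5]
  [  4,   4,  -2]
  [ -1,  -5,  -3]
No

AᵀA = 
  [ 21,  11,   5]
  [ 11,  66, -18]
  [  5, -18,  38]
≠ I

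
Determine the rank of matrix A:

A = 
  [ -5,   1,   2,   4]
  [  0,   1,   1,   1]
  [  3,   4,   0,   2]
Row reduce:
R3 → R3 + (3/5)·R1
R3 → R3 - (23/5)·R2
REF = 
  [   -5,     1,     2,     4]
  [    0,     1,     1,     1]
  [    0,     0, -17/5,  -1/5]
Pivot columns: 1, 2, 3 → 3 pivots.

rank(A) = 3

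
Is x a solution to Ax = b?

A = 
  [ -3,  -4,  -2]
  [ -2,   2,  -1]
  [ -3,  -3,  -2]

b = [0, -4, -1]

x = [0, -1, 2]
Yes

Ax = [0, -4, -1] = b ✓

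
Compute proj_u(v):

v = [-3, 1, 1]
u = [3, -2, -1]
proj_u(v) = [-18/7, 12/7, 6/7]

v·u = (-3)(3) + (1)(-2) + (1)(-1) = -12
u·u = (3)² + (-2)² + (-1)² = 14
proj_u(v) = (v·u / u·u) × u = (-12/14) × u = (-6/7) × u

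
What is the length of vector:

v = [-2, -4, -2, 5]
7

||v||₂ = √((-2)² + (-4)² + (-2)² + (5)²) = √49 = 7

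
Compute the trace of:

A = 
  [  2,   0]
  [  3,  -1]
1

tr(A) = 2 + -1 = 1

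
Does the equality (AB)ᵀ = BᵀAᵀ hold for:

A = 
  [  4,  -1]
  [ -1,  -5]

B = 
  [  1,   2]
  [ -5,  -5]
Yes

(AB)ᵀ = 
  [  9,  24]
  [ 13,  23]

BᵀAᵀ = 
  [  9,  24]
  [ 13,  23]

Both sides are equal — this is the standard identity (AB)ᵀ = BᵀAᵀ, which holds for all A, B.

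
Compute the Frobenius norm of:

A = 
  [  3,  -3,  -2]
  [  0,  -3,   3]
||A||_F = 6.325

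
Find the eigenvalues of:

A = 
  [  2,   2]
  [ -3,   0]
λ = 1 + i√5, 1 - i√5  (≈ 1 + 2.236i, 1 - 2.236i)

tr(A) = 2, det(A) = 6
Characteristic polynomial: λ² - tr(A)λ + det(A) = λ² - 2λ + 6
λ² - 2λ + 6 = 0  ⇒  λ = (2 ± √((-2)² - 4·(6)))/2 = (2 ± √(-20))/2
  = 1 + i√5,  1 - i√5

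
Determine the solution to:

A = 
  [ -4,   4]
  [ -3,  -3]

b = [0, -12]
Row reduce the augmented matrix [A|b]:
R2 → R2 - (3/4)·R1
REF = 
  [ -4,   4,   0]
  [  0,  -6, -12]

Back-substitution:
x₂ = (-12) / (-6) = 2
x₁ = (0 - (4)(2)) / (-4) = 2

x = [2, 2]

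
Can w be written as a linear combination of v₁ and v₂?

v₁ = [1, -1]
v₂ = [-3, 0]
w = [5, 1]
Yes

Form the augmented matrix and row-reduce:
[v₁|v₂|w] = 
  [  1,  -3,   5]
  [ -1,   0,   1]
R2 → R2 + (1)·R1
REF = 
  [  1,  -3,   5]
  [  0,  -3,   6]

No row of the form [0 0 | nonzero], so the system is consistent. Back-substitution gives c₁ = -1, c₂ = -2: w = (-1)·v₁ + (-2)·v₂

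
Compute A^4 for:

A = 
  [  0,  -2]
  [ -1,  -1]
A^4 = 
  [  6,  10]
  [  5,  11]

A² = A·A:
A²[1,1] = (0)(0) + (-2)(-1) = 2
A²[1,2] = (0)(-2) + (-2)(-1) = 2
A²[2,1] = (-1)(0) + (-1)(-1) = 1
A²[2,2] = (-1)(-2) + (-1)(-1) = 3
A² = 
  [  2,   2]
  [  1,   3]

A^3 = A^2·A:
A^3[1,1] = (2)(0) + (2)(-1) = -2
A^3[1,2] = (2)(-2) + (2)(-1) = -6
A^3[2,1] = (1)(0) + (3)(-1) = -3
A^3[2,2] = (1)(-2) + (3)(-1) = -5
A^3 = 
  [ -2,  -6]
  [ -3,  -5]

A^4 = A^3·A:
A^4[1,1] = (-2)(0) + (-6)(-1) = 6
A^4[1,2] = (-2)(-2) + (-6)(-1) = 10
A^4[2,1] = (-3)(0) + (-5)(-1) = 5
A^4[2,2] = (-3)(-2) + (-5)(-1) = 11
A^4 = 
  [  6,  10]
  [  5,  11]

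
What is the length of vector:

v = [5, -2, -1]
5.477

||v||₂ = √((5)² + (-2)² + (-1)²) = √30 = 5.477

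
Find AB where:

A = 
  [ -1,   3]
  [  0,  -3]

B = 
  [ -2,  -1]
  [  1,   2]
A is 2×2 and B is 2×2, so AB is 2×2. Each entry is (row of A)·(column of B):
AB[1,1] = (-1)(-2) + (3)(1) = 5
AB[1,2] = (-1)(-1) + (3)(2) = 7
AB[2,1] = (0)(-2) + (-3)(1) = -3
AB[2,2] = (0)(-1) + (-3)(2) = -6

AB = 
  [  5,   7]
  [ -3,  -6]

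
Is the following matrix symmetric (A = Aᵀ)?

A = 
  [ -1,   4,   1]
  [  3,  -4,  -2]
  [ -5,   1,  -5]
No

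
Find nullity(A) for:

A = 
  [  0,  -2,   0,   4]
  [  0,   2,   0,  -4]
nullity(A) = 3

Row reduce:
R2 → R2 + (1)·R1
REF = 
  [  0,  -2,   0,   4]
  [  0,   0,   0,   0]
Pivot columns: 2 → 1 pivot.
rank(A) = 1, so nullity(A) = 4 - 1 = 3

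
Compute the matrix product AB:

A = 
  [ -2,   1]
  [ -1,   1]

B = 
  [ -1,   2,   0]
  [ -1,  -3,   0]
A is 2×2 and B is 2×3, so AB is 2×3. Each entry is (row of A)·(column of B):
AB[1,1] = (-2)(-1) + (1)(-1) = 1
AB[1,2] = (-2)(2) + (1)(-3) = -7
AB[1,3] = (-2)(0) + (1)(0) = 0
AB[2,1] = (-1)(-1) + (1)(-1) = 0
AB[2,2] = (-1)(2) + (1)(-3) = -5
AB[2,3] = (-1)(0) + (1)(0) = 0

AB = 
  [  1,  -7,   0]
  [  0,  -5,   0]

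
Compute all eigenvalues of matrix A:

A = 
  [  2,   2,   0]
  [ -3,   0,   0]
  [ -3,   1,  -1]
λ = -1, 1 + i√5, 1 - i√5  (≈ -1, 1 + 2.236i, 1 - 2.236i)

Characteristic polynomial: det(λI - A) = λ³ - λ² + 4λ + 6
Testing integer divisors of the constant term: p(-1) = 0, so (λ + 1) is a factor:
p(λ) = (λ + 1)(λ² - 2λ + 6)
λ² - 2λ + 6 = 0  ⇒  λ = (2 ± √((-2)² - 4·(6)))/2 = (2 ± √(-20))/2
  = 1 + i√5,  1 - i√5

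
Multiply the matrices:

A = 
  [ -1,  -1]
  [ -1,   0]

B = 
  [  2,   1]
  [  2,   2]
A is 2×2 and B is 2×2, so AB is 2×2. Each entry is (row of A)·(column of B):
AB[1,1] = (-1)(2) + (-1)(2) = -4
AB[1,2] = (-1)(1) + (-1)(2) = -3
AB[2,1] = (-1)(2) + (0)(2) = -2
AB[2,2] = (-1)(1) + (0)(2) = -1

AB = 
  [ -4,  -3]
  [ -2,  -1]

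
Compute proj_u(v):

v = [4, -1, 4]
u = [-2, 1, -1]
v·u = (4)(-2) + (-1)(1) + (4)(-1) = -13
u·u = (-2)² + (1)² + (-1)² = 6
proj_u(v) = (v·u / u·u) × u = (-13/6) × u

proj_u(v) = [13/3, -13/6, 13/6]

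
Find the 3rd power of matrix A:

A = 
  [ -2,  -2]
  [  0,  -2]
A² = A·A:
A²[1,1] = (-2)(-2) + (-2)(0) = 4
A²[1,2] = (-2)(-2) + (-2)(-2) = 8
A²[2,1] = (0)(-2) + (-2)(0) = 0
A²[2,2] = (0)(-2) + (-2)(-2) = 4
A² = 
  [  4,   8]
  [  0,   4]

A^3 = A^2·A:
A^3[1,1] = (4)(-2) + (8)(0) = -8
A^3[1,2] = (4)(-2) + (8)(-2) = -24
A^3[2,1] = (0)(-2) + (4)(0) = 0
A^3[2,2] = (0)(-2) + (4)(-2) = -8
A^3 = 
  [ -8, -24]
  [  0,  -8]

Therefore
A^3 = 
  [ -8, -24]
  [  0,  -8]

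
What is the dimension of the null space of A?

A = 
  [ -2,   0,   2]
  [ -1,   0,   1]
nullity(A) = 2

Row reduce:
R2 → R2 - (1/2)·R1
REF = 
  [ -2,   0,   2]
  [  0,   0,   0]
Pivot columns: 1 → 1 pivot.
rank(A) = 1, so nullity(A) = 3 - 1 = 2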